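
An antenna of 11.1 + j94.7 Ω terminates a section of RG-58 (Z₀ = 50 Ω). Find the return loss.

Γ = (-38.9 + j94.7)/(61.1 + j94.7), |Γ| = 0.908
RL = −20·log₁₀|Γ| = −20·log₁₀(0.908)

RL ≈ 0.834 dB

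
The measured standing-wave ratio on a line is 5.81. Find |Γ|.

|Γ| ≈ 0.706

|Γ| = (S − 1)/(S + 1) = (5.81 − 1)/(5.81 + 1) = 4.81/6.81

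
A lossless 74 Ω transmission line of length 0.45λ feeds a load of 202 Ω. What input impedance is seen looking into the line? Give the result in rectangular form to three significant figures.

Z_in ≈ 125 + j86.8 Ω

βl = 2π × 0.45 = 162°
tan(βl) = tan(162°) = -0.325
Z_in = Z_0·(Z_L + jZ_0·tanβl)/(Z_0 + jZ_L·tanβl)
     = 74·(202 − j24)/(74 − j65.6)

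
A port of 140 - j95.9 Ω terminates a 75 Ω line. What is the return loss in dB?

Γ = (65 − j95.9)/(215 − j95.9), |Γ| = 0.492
RL = −20·log₁₀|Γ| = −20·log₁₀(0.492)

RL ≈ 6.16 dB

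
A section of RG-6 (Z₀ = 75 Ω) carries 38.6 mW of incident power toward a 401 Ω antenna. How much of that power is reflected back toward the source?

Γ = (401 − 75)/(401 + 75) = 0.685
|Γ|² = 0.469
P_refl = |Γ|²·P_inc = 18.1 mW, P_del = (1 − |Γ|²)·P_inc = 20.5 mW

P_reflected ≈ 18.1 mW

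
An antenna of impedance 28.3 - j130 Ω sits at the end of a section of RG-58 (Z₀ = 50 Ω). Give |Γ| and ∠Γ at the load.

Γ = (Z_L − Z_0)/(Z_L + Z_0) = (-21.7 − j130)/(78.3 − j130)
|Γ| = 132/152 = 0.868

Γ ≈ 0.868 ∠ -40.5°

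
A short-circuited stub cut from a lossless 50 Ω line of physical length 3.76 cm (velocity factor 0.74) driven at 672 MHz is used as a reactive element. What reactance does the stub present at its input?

λ = v/f = 0.74·c / 672 MHz = 0.33 m
βl = 2π·l/λ = 2π × 0.114 = 41°
tan(βl) = 0.868
For a short-circuited stub, Z_in = jZ_0·tan(βl)

X_in ≈ 43.4 Ω (inductive)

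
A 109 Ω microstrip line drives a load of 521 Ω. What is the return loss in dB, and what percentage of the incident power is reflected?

Γ = (521 − 109)/(521 + 109) = 0.654
RL = −20·log₁₀(0.654) = 3.69 dB
P_refl/P_inc = |Γ|² = 0.428

RL ≈ 3.69 dB; 42.8% of incident power reflected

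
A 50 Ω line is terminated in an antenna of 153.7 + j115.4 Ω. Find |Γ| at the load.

|Γ| ≈ 0.663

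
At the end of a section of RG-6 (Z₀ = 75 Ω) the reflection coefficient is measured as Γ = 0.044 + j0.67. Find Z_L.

Z_L = Z_0·(1 + Γ)/(1 − Γ) = 75·(1.04 + j0.67)/(0.956 − j0.67)

Z_L ≈ 30.2 + j73.7 Ω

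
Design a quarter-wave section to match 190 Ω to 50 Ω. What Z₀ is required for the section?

Z_qwt = √(Z_0·R_L) = √(50 × 190) = √9500

Z_qwt ≈ 97.5 Ω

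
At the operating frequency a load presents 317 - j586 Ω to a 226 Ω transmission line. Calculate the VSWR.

VSWR ≈ 6.76

Γ = (Z_L − Z_0)/(Z_L + Z_0) = (91 − j586)/(543 − j586)
|Γ| = 593/799 = 0.742
VSWR = (1 + |Γ|)/(1 − |Γ|) = 1.74/0.258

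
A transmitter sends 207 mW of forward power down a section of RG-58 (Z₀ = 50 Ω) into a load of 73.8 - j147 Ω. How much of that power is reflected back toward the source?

|Γ| = |(23.8 − j147)/(123.8 − j147)| = 0.775
|Γ|² = 0.6
P_refl = |Γ|²·P_inc = 124 mW, P_del = (1 − |Γ|²)·P_inc = 82.7 mW

P_reflected ≈ 124 mW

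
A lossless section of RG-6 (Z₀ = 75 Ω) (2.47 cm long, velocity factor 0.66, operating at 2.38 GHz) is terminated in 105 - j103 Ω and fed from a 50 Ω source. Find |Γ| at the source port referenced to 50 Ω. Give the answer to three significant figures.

|Γ| ≈ 0.522

λ = v/f = 0.66·c / 2.38 GHz = 0.0832 m
βl = 2π·l/λ = 2π × 0.297 = 107°
tan(βl) = -3.29
Z_in = Z_0·(Z_L + jZ_0·tanβl)/(Z_0 + jZ_L·tanβl) = 36.9 + j51 Ω
Γ_s = (Z_in − Z_s)/(Z_in + Z_s) = (-13.1 + j51)/(86.9 + j51), |Γ_s| = 0.522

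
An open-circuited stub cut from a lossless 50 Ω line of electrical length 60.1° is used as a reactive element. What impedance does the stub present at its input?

Z_in ≈ −j28.8 Ω

tan(βl) = 1.74
For an open-circuited stub, Z_in = −jZ_0·cot(βl) = −jZ_0/tan(βl)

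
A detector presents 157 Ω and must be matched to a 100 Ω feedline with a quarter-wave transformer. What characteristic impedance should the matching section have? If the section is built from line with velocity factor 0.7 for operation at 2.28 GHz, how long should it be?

Z_qwt ≈ 125 Ω; length ≈ 2.3 cm

Z_qwt = √(Z_0·R_L) = √(100 × 157) = √15700
λ = 0.7·c/f = 0.0921 m, so l = λ/4 = 0.023 m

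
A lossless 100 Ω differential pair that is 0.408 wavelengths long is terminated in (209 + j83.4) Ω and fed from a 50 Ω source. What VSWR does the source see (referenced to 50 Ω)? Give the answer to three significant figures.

VSWR ≈ 3.37

βl = 2π × 0.408 = 147°
tan(βl) = -0.652
Z_in = Z_0·(Z_L + jZ_0·tanβl)/(Z_0 + jZ_L·tanβl) = 70.2 + j73.8 Ω
Γ_s = (Z_in − Z_s)/(Z_in + Z_s) = (20.2 + j73.8)/(120 + j73.8), |Γ_s| = 0.542
VSWR = (1 + |Γ_s|)/(1 − |Γ_s|)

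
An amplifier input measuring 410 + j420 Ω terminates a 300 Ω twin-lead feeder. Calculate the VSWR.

Γ = (Z_L − Z_0)/(Z_L + Z_0) = (110 + j420)/(710 + j420)
|Γ| = 434/825 = 0.526
VSWR = (1 + |Γ|)/(1 − |Γ|) = 1.53/0.474

VSWR ≈ 3.22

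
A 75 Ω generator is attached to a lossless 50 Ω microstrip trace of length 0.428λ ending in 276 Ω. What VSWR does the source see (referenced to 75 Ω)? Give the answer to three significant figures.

βl = 2π × 0.428 = 154°
tan(βl) = -0.486
Z_in = Z_0·(Z_L + jZ_0·tanβl)/(Z_0 + jZ_L·tanβl) = 41.6 + j87.4 Ω
Γ_s = (Z_in − Z_s)/(Z_in + Z_s) = (-33.4 + j87.4)/(117 + j87.4), |Γ_s| = 0.642
VSWR = (1 + |Γ_s|)/(1 − |Γ_s|)

VSWR ≈ 4.58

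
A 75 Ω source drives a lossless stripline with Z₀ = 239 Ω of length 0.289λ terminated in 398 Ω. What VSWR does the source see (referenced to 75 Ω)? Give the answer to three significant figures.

VSWR ≈ 2.15

βl = 2π × 0.289 = 104°
tan(βl) = -4
Z_in = Z_0·(Z_L + jZ_0·tanβl)/(Z_0 + jZ_L·tanβl) = 149 + j37.4 Ω
Γ_s = (Z_in − Z_s)/(Z_in + Z_s) = (74.1 + j37.4)/(224 + j37.4), |Γ_s| = 0.365
VSWR = (1 + |Γ_s|)/(1 − |Γ_s|)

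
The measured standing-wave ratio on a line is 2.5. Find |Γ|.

|Γ| ≈ 0.429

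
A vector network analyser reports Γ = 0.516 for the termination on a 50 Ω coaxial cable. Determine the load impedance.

Z_L ≈ 157 Ω

Z_L = Z_0·(1 + Γ)/(1 − Γ) = 50·(1.52)/(0.484)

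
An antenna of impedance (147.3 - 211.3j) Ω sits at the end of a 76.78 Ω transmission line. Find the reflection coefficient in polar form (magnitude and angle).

Γ = (Z_L − Z_0)/(Z_L + Z_0) = (70.52 − j211.3)/(224.1 − j211.3)
|Γ| = 223/308 = 0.723

Γ ≈ 0.723 ∠ -28.2°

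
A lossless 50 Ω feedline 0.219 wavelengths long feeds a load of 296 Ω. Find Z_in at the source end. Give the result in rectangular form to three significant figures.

βl = 2π × 0.219 = 78.8°
tan(βl) = tan(78.8°) = 5.07
Z_in = Z_0·(Z_L + jZ_0·tanβl)/(Z_0 + jZ_L·tanβl)
     = 50·(296 + j253)/(50 + j1500)

Z_in ≈ 8.76 − j9.57 Ω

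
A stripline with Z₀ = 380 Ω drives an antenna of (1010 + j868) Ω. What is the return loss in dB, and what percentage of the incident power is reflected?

RL ≈ 3.68 dB; 42.8% of incident power reflected

Γ = (630 + j868)/(1390 + j868), |Γ| = 0.654
RL = −20·log₁₀(0.654) = 3.68 dB
P_refl/P_inc = |Γ|² = 0.428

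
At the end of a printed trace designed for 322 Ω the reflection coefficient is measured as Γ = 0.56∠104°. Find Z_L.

Z_L ≈ 139 + j221 Ω

Z_L = Z_0·(1 + Γ)/(1 − Γ) = 322·(0.865 + j0.543)/(1.14 − j0.543)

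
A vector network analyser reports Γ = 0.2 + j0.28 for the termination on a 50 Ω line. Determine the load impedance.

Z_L = Z_0·(1 + Γ)/(1 − Γ) = 50·(1.2 + j0.28)/(0.8 − j0.28)

Z_L ≈ 61.4 + j39 Ω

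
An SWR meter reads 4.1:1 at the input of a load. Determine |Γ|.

|Γ| ≈ 0.608

|Γ| = (S − 1)/(S + 1) = (4.1 − 1)/(4.1 + 1) = 3.1/5.1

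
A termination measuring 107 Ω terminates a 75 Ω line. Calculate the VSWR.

Γ = (107 − 75)/(107 + 75) = 0.176
VSWR = (1 + 0.176)/(1 − 0.176)

VSWR ≈ 1.43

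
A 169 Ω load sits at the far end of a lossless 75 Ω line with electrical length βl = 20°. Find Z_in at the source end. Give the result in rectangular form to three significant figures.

tan(βl) = tan(20°) = 0.364
Z_in = Z_0·(Z_L + jZ_0·tanβl)/(Z_0 + jZ_L·tanβl)
     = 75·(169 + j27.3)/(75 + j61.5)

Z_in ≈ 114 − j66.5 Ω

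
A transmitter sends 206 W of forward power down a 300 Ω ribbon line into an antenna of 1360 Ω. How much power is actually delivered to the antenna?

P_delivered ≈ 122 W

Γ = (1360 − 300)/(1360 + 300) = 0.639
|Γ|² = 0.408
P_refl = |Γ|²·P_inc = 84 W, P_del = (1 − |Γ|²)·P_inc = 122 W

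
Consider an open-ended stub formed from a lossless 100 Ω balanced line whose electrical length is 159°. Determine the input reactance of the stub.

X_in ≈ 261 Ω (inductive)

tan(βl) = -0.384
For an open-ended stub, Z_in = −jZ_0·cot(βl) = −jZ_0/tan(βl)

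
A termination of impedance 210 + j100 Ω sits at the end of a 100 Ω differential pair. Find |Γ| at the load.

|Γ| ≈ 0.456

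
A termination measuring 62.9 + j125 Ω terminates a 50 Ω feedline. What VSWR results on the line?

Γ = (Z_L − Z_0)/(Z_L + Z_0) = (12.9 + j125)/(112.9 + j125)
|Γ| = 126/168 = 0.746
VSWR = (1 + |Γ|)/(1 − |Γ|) = 1.75/0.254

VSWR ≈ 6.88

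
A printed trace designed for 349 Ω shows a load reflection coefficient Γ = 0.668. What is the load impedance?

Z_L ≈ 1750 Ω

Z_L = Z_0·(1 + Γ)/(1 − Γ) = 349·(1.67)/(0.332)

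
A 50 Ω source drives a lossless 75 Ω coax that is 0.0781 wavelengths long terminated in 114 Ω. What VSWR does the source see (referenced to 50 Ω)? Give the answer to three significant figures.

βl = 2π × 0.0781 = 28.1°
tan(βl) = 0.534
Z_in = Z_0·(Z_L + jZ_0·tanβl)/(Z_0 + jZ_L·tanβl) = 88.3 − j31.6 Ω
Γ_s = (Z_in − Z_s)/(Z_in + Z_s) = (38.3 − j31.6)/(138 − j31.6), |Γ_s| = 0.35
VSWR = (1 + |Γ_s|)/(1 − |Γ_s|)

VSWR ≈ 2.08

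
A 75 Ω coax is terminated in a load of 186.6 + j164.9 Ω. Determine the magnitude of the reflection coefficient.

Γ = (Z_L − Z_0)/(Z_L + Z_0) = (111.6 + j164.9)/(261.6 + j164.9)
|Γ| = 199/309

|Γ| ≈ 0.644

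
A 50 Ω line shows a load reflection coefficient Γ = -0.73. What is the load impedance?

Z_L ≈ 7.8 Ω

Z_L = Z_0·(1 + Γ)/(1 − Γ) = 50·(0.27)/(1.73)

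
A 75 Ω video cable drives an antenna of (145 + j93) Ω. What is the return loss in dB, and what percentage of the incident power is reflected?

RL ≈ 6.24 dB; 23.7% of incident power reflected

Γ = (70 + j93)/(220 + j93), |Γ| = 0.487
RL = −20·log₁₀(0.487) = 6.24 dB
P_refl/P_inc = |Γ|² = 0.237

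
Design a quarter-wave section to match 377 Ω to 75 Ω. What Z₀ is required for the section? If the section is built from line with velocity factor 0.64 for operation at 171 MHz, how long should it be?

Z_qwt ≈ 168 Ω; length ≈ 28.1 cm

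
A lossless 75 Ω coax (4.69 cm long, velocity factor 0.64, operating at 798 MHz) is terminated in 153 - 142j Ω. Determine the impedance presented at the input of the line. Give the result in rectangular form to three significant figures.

λ = v/f = 0.64·c / 798 MHz = 0.241 m
βl = 2π·l/λ = 2π × 0.195 = 70.2°
tan(βl) = tan(70.2°) = 2.77
Z_in = Z_0·(Z_L + jZ_0·tanβl)/(Z_0 + jZ_L·tanβl)
     = 75·(153 + j66)/(469 + j424)

Z_in ≈ 18.7 − j6.37 Ω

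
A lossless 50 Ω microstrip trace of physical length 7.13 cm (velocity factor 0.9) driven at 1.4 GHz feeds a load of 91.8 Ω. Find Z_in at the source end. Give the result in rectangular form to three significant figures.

λ = v/f = 0.9·c / 1.4 GHz = 0.193 m
βl = 2π·l/λ = 2π × 0.37 = 133°
tan(βl) = tan(133°) = -1.07
Z_in = Z_0·(Z_L + jZ_0·tanβl)/(Z_0 + jZ_L·tanβl)
     = 50·(91.8 − j53.4)/(50 − j98.1)

Z_in ≈ 40.5 + j26.1 Ω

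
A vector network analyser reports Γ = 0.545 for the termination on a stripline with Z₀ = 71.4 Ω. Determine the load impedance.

Z_L = Z_0·(1 + Γ)/(1 − Γ) = 71.4·(1.54)/(0.455)

Z_L ≈ 242 Ω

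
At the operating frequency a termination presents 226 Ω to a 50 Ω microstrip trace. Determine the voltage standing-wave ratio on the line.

VSWR ≈ 4.52

For a purely resistive load, VSWR = R_L/Z_0 or Z_0/R_L (whichever > 1) = 226/50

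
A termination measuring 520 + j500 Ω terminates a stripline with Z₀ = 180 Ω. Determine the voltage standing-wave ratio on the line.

Γ = (Z_L − Z_0)/(Z_L + Z_0) = (340 + j500)/(700 + j500)
|Γ| = 605/860 = 0.703
VSWR = (1 + |Γ|)/(1 − |Γ|) = 1.7/0.297

VSWR ≈ 5.73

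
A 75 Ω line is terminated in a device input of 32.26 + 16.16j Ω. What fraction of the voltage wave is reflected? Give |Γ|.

|Γ| ≈ 0.421

Γ = (Z_L − Z_0)/(Z_L + Z_0) = (-42.74 + j16.16)/(107.3 + j16.16)
|Γ| = 45.7/108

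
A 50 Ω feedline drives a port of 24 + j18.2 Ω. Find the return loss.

Γ = (-26 + j18.2)/(74 + j18.2), |Γ| = 0.416
RL = −20·log₁₀|Γ| = −20·log₁₀(0.416)

RL ≈ 7.61 dB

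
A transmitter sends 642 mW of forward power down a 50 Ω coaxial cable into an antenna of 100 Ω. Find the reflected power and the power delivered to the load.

Γ = (100 − 50)/(100 + 50) = 0.333
|Γ|² = 0.111
P_refl = |Γ|²·P_inc = 71.3 mW, P_del = (1 − |Γ|²)·P_inc = 571 mW

P_reflected ≈ 71.3 mW; P_delivered ≈ 571 mW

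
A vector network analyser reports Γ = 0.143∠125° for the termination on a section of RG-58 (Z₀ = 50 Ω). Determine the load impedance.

Z_L ≈ 41.3 + j9.89 Ω

Z_L = Z_0·(1 + Γ)/(1 − Γ) = 50·(0.918 + j0.117)/(1.08 − j0.117)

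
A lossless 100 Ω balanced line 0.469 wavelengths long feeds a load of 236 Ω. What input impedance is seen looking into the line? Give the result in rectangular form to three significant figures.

Z_in ≈ 202 + j74.1 Ω

βl = 2π × 0.469 = 169°
tan(βl) = tan(169°) = -0.197
Z_in = Z_0·(Z_L + jZ_0·tanβl)/(Z_0 + jZ_L·tanβl)
     = 100·(236 − j19.7)/(100 − j46.6)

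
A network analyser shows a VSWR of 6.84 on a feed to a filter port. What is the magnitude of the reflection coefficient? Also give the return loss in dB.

|Γ| = (S − 1)/(S + 1) = (6.84 − 1)/(6.84 + 1) = 5.84/7.84
RL = −20·log₁₀|Γ| = −20·log₁₀(0.745)

|Γ| ≈ 0.745; return loss ≈ 2.56 dB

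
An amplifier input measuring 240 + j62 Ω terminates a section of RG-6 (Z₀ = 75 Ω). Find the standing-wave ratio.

VSWR ≈ 3.43

Γ = (Z_L − Z_0)/(Z_L + Z_0) = (165 + j62)/(315 + j62)
|Γ| = 176/321 = 0.549
VSWR = (1 + |Γ|)/(1 − |Γ|) = 1.55/0.451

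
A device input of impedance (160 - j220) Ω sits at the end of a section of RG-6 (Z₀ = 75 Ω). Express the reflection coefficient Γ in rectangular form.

Γ ≈ 0.66 − j0.318

Γ = (Z_L − Z_0)/(Z_L + Z_0) = (85 − j220)/(235 − j220)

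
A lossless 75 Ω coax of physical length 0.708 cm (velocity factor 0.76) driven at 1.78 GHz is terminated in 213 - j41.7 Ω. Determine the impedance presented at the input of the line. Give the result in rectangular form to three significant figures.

λ = v/f = 0.76·c / 1.78 GHz = 0.128 m
βl = 2π·l/λ = 2π × 0.0553 = 19.9°
tan(βl) = tan(19.9°) = 0.362
Z_in = Z_0·(Z_L + jZ_0·tanβl)/(Z_0 + jZ_L·tanβl)
     = 75·(213 − j14.6)/(90.1 + j77.1)

Z_in ≈ 96.4 − j94.6 Ω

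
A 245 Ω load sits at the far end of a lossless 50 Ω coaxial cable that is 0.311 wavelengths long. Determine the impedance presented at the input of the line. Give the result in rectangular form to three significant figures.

βl = 2π × 0.311 = 112°
tan(βl) = tan(112°) = -2.48
Z_in = Z_0·(Z_L + jZ_0·tanβl)/(Z_0 + jZ_L·tanβl)
     = 50·(245 − j124)/(50 − j608)

Z_in ≈ 11.8 + j19.2 Ω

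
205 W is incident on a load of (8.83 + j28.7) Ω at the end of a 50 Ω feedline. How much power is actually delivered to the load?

P_delivered ≈ 84.5 W

|Γ| = |(-41.17 + j28.7)/(58.83 + j28.7)| = 0.767
|Γ|² = 0.588
P_refl = |Γ|²·P_inc = 121 W, P_del = (1 − |Γ|²)·P_inc = 84.5 W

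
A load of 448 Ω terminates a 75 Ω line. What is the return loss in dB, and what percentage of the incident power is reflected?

RL ≈ 2.94 dB; 50.9% of incident power reflected

Γ = (448 − 75)/(448 + 75) = 0.713
RL = −20·log₁₀(0.713) = 2.94 dB
P_refl/P_inc = |Γ|² = 0.509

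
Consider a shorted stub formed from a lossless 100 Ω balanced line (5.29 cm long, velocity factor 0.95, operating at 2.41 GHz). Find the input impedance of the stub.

Z_in ≈ −j34.4 Ω

λ = v/f = 0.95·c / 2.41 GHz = 0.118 m
βl = 2π·l/λ = 2π × 0.447 = 161°
tan(βl) = -0.344
For a shorted stub, Z_in = jZ_0·tan(βl)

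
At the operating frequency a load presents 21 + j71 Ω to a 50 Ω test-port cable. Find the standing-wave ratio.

VSWR ≈ 7.47

Γ = (Z_L − Z_0)/(Z_L + Z_0) = (-29 + j71)/(71 + j71)
|Γ| = 76.7/100 = 0.764
VSWR = (1 + |Γ|)/(1 − |Γ|) = 1.76/0.236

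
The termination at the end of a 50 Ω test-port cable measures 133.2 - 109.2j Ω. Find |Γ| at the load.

|Γ| ≈ 0.644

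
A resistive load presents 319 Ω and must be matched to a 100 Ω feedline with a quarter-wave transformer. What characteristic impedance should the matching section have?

Z_qwt = √(Z_0·R_L) = √(100 × 319) = √31900

Z_qwt ≈ 179 Ω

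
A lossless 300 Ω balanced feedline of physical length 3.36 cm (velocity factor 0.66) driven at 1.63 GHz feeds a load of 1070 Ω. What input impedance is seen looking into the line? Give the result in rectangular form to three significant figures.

λ = v/f = 0.66·c / 1.63 GHz = 0.121 m
βl = 2π·l/λ = 2π × 0.277 = 99.6°
tan(βl) = tan(99.6°) = -5.93
Z_in = Z_0·(Z_L + jZ_0·tanβl)/(Z_0 + jZ_L·tanβl)
     = 300·(1070 − j1780)/(300 − j6340)

Z_in ≈ 86.3 + j46.5 Ω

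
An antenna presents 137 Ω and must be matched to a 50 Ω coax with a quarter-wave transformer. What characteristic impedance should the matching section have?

Z_qwt ≈ 82.8 Ω

Z_qwt = √(Z_0·R_L) = √(50 × 137) = √6850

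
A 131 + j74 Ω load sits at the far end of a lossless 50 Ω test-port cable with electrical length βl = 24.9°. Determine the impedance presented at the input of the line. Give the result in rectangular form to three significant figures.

tan(βl) = tan(24.9°) = 0.464
Z_in = Z_0·(Z_L + jZ_0·tanβl)/(Z_0 + jZ_L·tanβl)
     = 50·(131 + j97.2)/(15.7 + j60.8)

Z_in ≈ 101 − j81.7 Ω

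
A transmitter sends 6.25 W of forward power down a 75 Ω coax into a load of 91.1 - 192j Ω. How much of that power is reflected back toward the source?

|Γ| = |(16.1 − j192)/(166.1 − j192)| = 0.759
|Γ|² = 0.576
P_refl = |Γ|²·P_inc = 3.6 W, P_del = (1 − |Γ|²)·P_inc = 2.65 W

P_reflected ≈ 3.6 W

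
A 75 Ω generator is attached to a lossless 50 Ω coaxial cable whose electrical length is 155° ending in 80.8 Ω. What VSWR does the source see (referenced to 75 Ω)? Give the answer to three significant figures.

tan(βl) = -0.466
Z_in = Z_0·(Z_L + jZ_0·tanβl)/(Z_0 + jZ_L·tanβl) = 62.7 + j24 Ω
Γ_s = (Z_in − Z_s)/(Z_in + Z_s) = (-12.3 + j24)/(138 + j24), |Γ_s| = 0.193
VSWR = (1 + |Γ_s|)/(1 − |Γ_s|)

VSWR ≈ 1.48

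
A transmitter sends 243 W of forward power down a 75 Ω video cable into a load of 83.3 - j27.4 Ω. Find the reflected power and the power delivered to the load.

P_reflected ≈ 7.72 W; P_delivered ≈ 235 W

|Γ| = |(8.3 − j27.4)/(158.3 − j27.4)| = 0.178
|Γ|² = 0.0318
P_refl = |Γ|²·P_inc = 7.72 W, P_del = (1 − |Γ|²)·P_inc = 235 W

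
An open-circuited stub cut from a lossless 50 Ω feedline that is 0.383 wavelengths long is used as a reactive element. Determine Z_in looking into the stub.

βl = 2π × 0.383 = 138°
tan(βl) = -0.904
For an open-circuited stub, Z_in = −jZ_0·cot(βl) = −jZ_0/tan(βl)

Z_in ≈ +j55.3 Ω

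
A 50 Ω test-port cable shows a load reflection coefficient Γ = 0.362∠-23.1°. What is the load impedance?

Z_L ≈ 93.4 − j30.5 Ω

Z_L = Z_0·(1 + Γ)/(1 − Γ) = 50·(1.33 − j0.142)/(0.667 + j0.142)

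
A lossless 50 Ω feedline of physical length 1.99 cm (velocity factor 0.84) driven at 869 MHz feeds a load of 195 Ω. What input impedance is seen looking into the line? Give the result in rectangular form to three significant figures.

Z_in ≈ 56 − j77.5 Ω

λ = v/f = 0.84·c / 869 MHz = 0.29 m
βl = 2π·l/λ = 2π × 0.0686 = 24.7°
tan(βl) = tan(24.7°) = 0.46
Z_in = Z_0·(Z_L + jZ_0·tanβl)/(Z_0 + jZ_L·tanβl)
     = 50·(195 + j23)/(50 + j89.7)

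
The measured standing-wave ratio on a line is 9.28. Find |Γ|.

|Γ| = (S − 1)/(S + 1) = (9.28 − 1)/(9.28 + 1) = 8.28/10.3

|Γ| ≈ 0.805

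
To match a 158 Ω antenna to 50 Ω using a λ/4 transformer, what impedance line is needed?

Z_qwt ≈ 88.9 Ω

Z_qwt = √(Z_0·R_L) = √(50 × 158) = √7900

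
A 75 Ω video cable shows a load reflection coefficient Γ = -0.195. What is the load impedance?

Z_L = Z_0·(1 + Γ)/(1 − Γ) = 75·(0.805)/(1.2)

Z_L ≈ 50.5 Ω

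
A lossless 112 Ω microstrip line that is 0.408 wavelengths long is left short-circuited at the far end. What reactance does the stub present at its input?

X_in ≈ -73.1 Ω (capacitive)

βl = 2π × 0.408 = 147°
tan(βl) = -0.652
For a short-circuited stub, Z_in = jZ_0·tan(βl)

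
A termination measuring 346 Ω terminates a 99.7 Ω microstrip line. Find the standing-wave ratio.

VSWR ≈ 3.47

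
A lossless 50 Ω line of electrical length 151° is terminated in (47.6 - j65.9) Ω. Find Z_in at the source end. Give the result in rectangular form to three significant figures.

Z_in ≈ 177 − j0.294 Ω

tan(βl) = tan(151°) = -0.554
Z_in = Z_0·(Z_L + jZ_0·tanβl)/(Z_0 + jZ_L·tanβl)
     = 50·(47.6 − j93.6)/(13.5 − j26.4)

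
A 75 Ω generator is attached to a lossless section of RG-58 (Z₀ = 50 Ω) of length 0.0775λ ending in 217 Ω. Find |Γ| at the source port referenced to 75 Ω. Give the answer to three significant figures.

|Γ| ≈ 0.576

βl = 2π × 0.0775 = 27.9°
tan(βl) = 0.529
Z_in = Z_0·(Z_L + jZ_0·tanβl)/(Z_0 + jZ_L·tanβl) = 44.2 − j75.2 Ω
Γ_s = (Z_in − Z_s)/(Z_in + Z_s) = (-30.8 − j75.2)/(119 − j75.2), |Γ_s| = 0.576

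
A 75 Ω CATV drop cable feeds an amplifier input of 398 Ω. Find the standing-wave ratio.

VSWR ≈ 5.31

Γ = (398 − 75)/(398 + 75) = 0.683
VSWR = (1 + 0.683)/(1 − 0.683)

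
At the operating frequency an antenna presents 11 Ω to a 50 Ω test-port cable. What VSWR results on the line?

VSWR ≈ 4.55

For a purely resistive load, VSWR = R_L/Z_0 or Z_0/R_L (whichever > 1) = 50/11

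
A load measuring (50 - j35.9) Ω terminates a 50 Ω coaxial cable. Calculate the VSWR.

VSWR ≈ 2.02

Γ = (Z_L − Z_0)/(Z_L + Z_0) = (0 − j35.9)/(100 − j35.9)
|Γ| = 35.9/106 = 0.338
VSWR = (1 + |Γ|)/(1 − |Γ|) = 1.34/0.662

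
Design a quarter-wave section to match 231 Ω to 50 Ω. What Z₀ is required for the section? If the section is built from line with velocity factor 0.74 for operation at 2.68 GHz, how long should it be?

Z_qwt ≈ 107 Ω; length ≈ 2.07 cm

Z_qwt = √(Z_0·R_L) = √(50 × 231) = √11550
λ = 0.74·c/f = 0.0828 m, so l = λ/4 = 0.0207 m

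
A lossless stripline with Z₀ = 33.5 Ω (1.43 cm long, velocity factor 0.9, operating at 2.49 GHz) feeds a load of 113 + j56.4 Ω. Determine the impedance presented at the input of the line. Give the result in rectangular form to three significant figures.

Z_in ≈ 17.4 − j34.7 Ω

λ = v/f = 0.9·c / 2.49 GHz = 0.108 m
βl = 2π·l/λ = 2π × 0.132 = 47.5°
tan(βl) = tan(47.5°) = 1.09
Z_in = Z_0·(Z_L + jZ_0·tanβl)/(Z_0 + jZ_L·tanβl)
     = 33.5·(113 + j92.9)/(-28 + j123)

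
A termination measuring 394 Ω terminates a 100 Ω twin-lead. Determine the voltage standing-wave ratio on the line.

For a purely resistive load, VSWR = R_L/Z_0 or Z_0/R_L (whichever > 1) = 394/100

VSWR ≈ 3.94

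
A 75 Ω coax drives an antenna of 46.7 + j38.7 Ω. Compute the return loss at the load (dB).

Γ = (-28.3 + j38.7)/(121.7 + j38.7), |Γ| = 0.375
RL = −20·log₁₀|Γ| = −20·log₁₀(0.375)

RL ≈ 8.51 dB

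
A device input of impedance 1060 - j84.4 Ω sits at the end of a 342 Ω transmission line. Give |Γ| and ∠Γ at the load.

Γ = (Z_L − Z_0)/(Z_L + Z_0) = (718 − j84.4)/(1402 − j84.4)
|Γ| = 723/1400 = 0.515

Γ ≈ 0.515 ∠ -3.26°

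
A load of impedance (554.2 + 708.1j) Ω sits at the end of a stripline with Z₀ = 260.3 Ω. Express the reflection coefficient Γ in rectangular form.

Γ = (Z_L − Z_0)/(Z_L + Z_0) = (293.9 + j708.1)/(814.5 + j708.1)

Γ ≈ 0.636 + j0.316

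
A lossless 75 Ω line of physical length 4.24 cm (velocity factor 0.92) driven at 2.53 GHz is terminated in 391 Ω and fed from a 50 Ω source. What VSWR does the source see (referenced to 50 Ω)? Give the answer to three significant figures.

VSWR ≈ 6.05

λ = v/f = 0.92·c / 2.53 GHz = 0.109 m
βl = 2π·l/λ = 2π × 0.389 = 140°
tan(βl) = -0.841
Z_in = Z_0·(Z_L + jZ_0·tanβl)/(Z_0 + jZ_L·tanβl) = 33 + j81.6 Ω
Γ_s = (Z_in − Z_s)/(Z_in + Z_s) = (-17 + j81.6)/(83 + j81.6), |Γ_s| = 0.716
VSWR = (1 + |Γ_s|)/(1 − |Γ_s|)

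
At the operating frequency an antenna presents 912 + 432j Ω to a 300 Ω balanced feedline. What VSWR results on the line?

Γ = (Z_L − Z_0)/(Z_L + Z_0) = (612 + j432)/(1212 + j432)
|Γ| = 749/1290 = 0.582
VSWR = (1 + |Γ|)/(1 − |Γ|) = 1.58/0.418

VSWR ≈ 3.79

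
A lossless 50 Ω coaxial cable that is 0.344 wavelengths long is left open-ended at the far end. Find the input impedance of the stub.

βl = 2π × 0.344 = 124°
tan(βl) = -1.49
For an open-ended stub, Z_in = −jZ_0·cot(βl) = −jZ_0/tan(βl)

Z_in ≈ +j33.5 Ω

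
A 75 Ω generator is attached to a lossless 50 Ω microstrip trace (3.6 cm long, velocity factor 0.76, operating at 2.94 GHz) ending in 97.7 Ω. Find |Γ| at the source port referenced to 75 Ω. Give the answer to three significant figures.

|Γ| ≈ 0.177

λ = v/f = 0.76·c / 2.94 GHz = 0.0776 m
βl = 2π·l/λ = 2π × 0.464 = 167°
tan(βl) = -0.229
Z_in = Z_0·(Z_L + jZ_0·tanβl)/(Z_0 + jZ_L·tanβl) = 85.7 + j26.9 Ω
Γ_s = (Z_in − Z_s)/(Z_in + Z_s) = (10.7 + j26.9)/(161 + j26.9), |Γ_s| = 0.177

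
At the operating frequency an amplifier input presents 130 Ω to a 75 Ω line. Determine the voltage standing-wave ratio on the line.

For a purely resistive load, VSWR = R_L/Z_0 or Z_0/R_L (whichever > 1) = 130/75

VSWR ≈ 1.73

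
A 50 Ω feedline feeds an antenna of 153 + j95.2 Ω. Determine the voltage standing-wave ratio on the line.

VSWR ≈ 4.34

Γ = (Z_L − Z_0)/(Z_L + Z_0) = (103 + j95.2)/(203 + j95.2)
|Γ| = 140/224 = 0.626
VSWR = (1 + |Γ|)/(1 − |Γ|) = 1.63/0.374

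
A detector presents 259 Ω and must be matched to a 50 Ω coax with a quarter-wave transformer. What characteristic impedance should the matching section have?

Z_qwt = √(Z_0·R_L) = √(50 × 259) = √12950

Z_qwt ≈ 114 Ω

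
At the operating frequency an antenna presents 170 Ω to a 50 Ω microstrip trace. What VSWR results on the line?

VSWR ≈ 3.4

Γ = (170 − 50)/(170 + 50) = 0.545
VSWR = (1 + 0.545)/(1 − 0.545)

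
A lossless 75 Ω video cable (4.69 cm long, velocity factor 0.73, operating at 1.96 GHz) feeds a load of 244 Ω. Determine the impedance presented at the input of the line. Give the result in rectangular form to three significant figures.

Z_in ≈ 75.4 + j93.9 Ω

λ = v/f = 0.73·c / 1.96 GHz = 0.112 m
βl = 2π·l/λ = 2π × 0.42 = 151°
tan(βl) = tan(151°) = -0.552
Z_in = Z_0·(Z_L + jZ_0·tanβl)/(Z_0 + jZ_L·tanβl)
     = 75·(244 − j41.4)/(75 − j135)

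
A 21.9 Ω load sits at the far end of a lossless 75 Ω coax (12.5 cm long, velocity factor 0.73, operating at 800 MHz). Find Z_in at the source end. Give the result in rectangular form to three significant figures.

λ = v/f = 0.73·c / 800 MHz = 0.274 m
βl = 2π·l/λ = 2π × 0.457 = 164°
tan(βl) = tan(164°) = -0.28
Z_in = Z_0·(Z_L + jZ_0·tanβl)/(Z_0 + jZ_L·tanβl)
     = 75·(21.9 − j21)/(75 − j6.12)

Z_in ≈ 23.5 − j19 Ω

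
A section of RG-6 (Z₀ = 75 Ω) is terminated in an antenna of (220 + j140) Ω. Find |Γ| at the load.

Γ = (Z_L − Z_0)/(Z_L + Z_0) = (145 + j140)/(295 + j140)
|Γ| = 202/327

|Γ| ≈ 0.617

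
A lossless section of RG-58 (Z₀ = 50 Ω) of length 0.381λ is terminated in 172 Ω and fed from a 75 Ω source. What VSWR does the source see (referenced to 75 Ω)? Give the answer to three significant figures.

VSWR ≈ 3.67

βl = 2π × 0.381 = 137°
tan(βl) = -0.927
Z_in = Z_0·(Z_L + jZ_0·tanβl)/(Z_0 + jZ_L·tanβl) = 28.6 + j44.9 Ω
Γ_s = (Z_in − Z_s)/(Z_in + Z_s) = (-46.4 + j44.9)/(104 + j44.9), |Γ_s| = 0.572
VSWR = (1 + |Γ_s|)/(1 − |Γ_s|)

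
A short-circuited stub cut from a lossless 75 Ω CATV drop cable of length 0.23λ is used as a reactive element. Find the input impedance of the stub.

βl = 2π × 0.23 = 82.8°
tan(βl) = 7.92
For a short-circuited stub, Z_in = jZ_0·tan(βl)

Z_in ≈ +j594 Ω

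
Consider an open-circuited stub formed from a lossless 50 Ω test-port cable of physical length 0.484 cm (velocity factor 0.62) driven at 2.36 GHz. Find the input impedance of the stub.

λ = v/f = 0.62·c / 2.36 GHz = 0.0788 m
βl = 2π·l/λ = 2π × 0.0614 = 22.1°
tan(βl) = 0.406
For an open-circuited stub, Z_in = −jZ_0·cot(βl) = −jZ_0/tan(βl)

Z_in ≈ −j123 Ω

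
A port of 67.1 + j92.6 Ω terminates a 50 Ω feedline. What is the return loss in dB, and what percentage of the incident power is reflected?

RL ≈ 4 dB; 39.8% of incident power reflected

Γ = (17.1 + j92.6)/(117.1 + j92.6), |Γ| = 0.631
RL = −20·log₁₀(0.631) = 4 dB
P_refl/P_inc = |Γ|² = 0.398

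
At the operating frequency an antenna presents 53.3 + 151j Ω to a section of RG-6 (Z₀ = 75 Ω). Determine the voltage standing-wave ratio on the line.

VSWR ≈ 7.69

Γ = (Z_L − Z_0)/(Z_L + Z_0) = (-21.7 + j151)/(128.3 + j151)
|Γ| = 153/198 = 0.77
VSWR = (1 + |Γ|)/(1 − |Γ|) = 1.77/0.23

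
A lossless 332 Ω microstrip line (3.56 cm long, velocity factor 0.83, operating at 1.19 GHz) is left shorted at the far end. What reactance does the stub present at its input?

X_in ≈ 605 Ω (inductive)

λ = v/f = 0.83·c / 1.19 GHz = 0.209 m
βl = 2π·l/λ = 2π × 0.17 = 61.2°
tan(βl) = 1.82
For a shorted stub, Z_in = jZ_0·tan(βl)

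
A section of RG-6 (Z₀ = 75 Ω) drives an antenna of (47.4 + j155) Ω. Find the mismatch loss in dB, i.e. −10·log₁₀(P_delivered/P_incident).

mismatch loss ≈ 4.38 dB

Γ = (-27.6 + j155)/(122.4 + j155), |Γ| = 0.797
|Γ|² = 0.635, so P_del/P_inc = 1 − |Γ|² = 0.365
ML = −10·log₁₀(1 − |Γ|²)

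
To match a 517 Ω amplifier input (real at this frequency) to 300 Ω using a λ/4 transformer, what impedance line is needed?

Z_qwt ≈ 394 Ω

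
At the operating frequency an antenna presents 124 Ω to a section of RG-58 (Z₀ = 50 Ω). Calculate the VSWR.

For a purely resistive load, VSWR = R_L/Z_0 or Z_0/R_L (whichever > 1) = 124/50

VSWR ≈ 2.48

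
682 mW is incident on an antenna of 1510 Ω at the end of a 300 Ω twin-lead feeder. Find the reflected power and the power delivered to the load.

P_reflected ≈ 305 mW; P_delivered ≈ 377 mW

Γ = (1510 − 300)/(1510 + 300) = 0.669
|Γ|² = 0.447
P_refl = |Γ|²·P_inc = 305 mW, P_del = (1 − |Γ|²)·P_inc = 377 mW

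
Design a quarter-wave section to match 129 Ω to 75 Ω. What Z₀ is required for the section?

Z_qwt ≈ 98.4 Ω

Z_qwt = √(Z_0·R_L) = √(75 × 129) = √9675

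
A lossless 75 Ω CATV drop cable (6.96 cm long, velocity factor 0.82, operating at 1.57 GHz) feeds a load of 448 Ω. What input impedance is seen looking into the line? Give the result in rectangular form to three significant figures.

Z_in ≈ 88 + j165 Ω

λ = v/f = 0.82·c / 1.57 GHz = 0.157 m
βl = 2π·l/λ = 2π × 0.444 = 160°
tan(βl) = tan(160°) = -0.366
Z_in = Z_0·(Z_L + jZ_0·tanβl)/(Z_0 + jZ_L·tanβl)
     = 75·(448 − j27.4)/(75 − j164)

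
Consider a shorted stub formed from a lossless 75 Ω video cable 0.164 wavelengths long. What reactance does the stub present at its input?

βl = 2π × 0.164 = 59°
tan(βl) = 1.67
For a shorted stub, Z_in = jZ_0·tan(βl)

X_in ≈ 125 Ω (inductive)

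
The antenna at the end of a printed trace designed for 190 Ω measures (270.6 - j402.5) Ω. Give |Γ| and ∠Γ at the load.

Γ = (Z_L − Z_0)/(Z_L + Z_0) = (80.6 − j402.5)/(460.6 − j402.5)
|Γ| = 410/612 = 0.671

Γ ≈ 0.671 ∠ -37.5°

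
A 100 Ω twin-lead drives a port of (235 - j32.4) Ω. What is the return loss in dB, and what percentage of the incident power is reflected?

RL ≈ 7.69 dB; 17% of incident power reflected

Γ = (135 − j32.4)/(335 − j32.4), |Γ| = 0.413
RL = −20·log₁₀(0.413) = 7.69 dB
P_refl/P_inc = |Γ|² = 0.17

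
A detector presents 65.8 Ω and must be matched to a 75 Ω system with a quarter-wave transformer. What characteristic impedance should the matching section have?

Z_qwt = √(Z_0·R_L) = √(75 × 65.8) = √4935

Z_qwt ≈ 70.2 Ω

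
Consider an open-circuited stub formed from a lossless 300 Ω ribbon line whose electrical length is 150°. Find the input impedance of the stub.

Z_in ≈ +j520 Ω

tan(βl) = -0.577
For an open-circuited stub, Z_in = −jZ_0·cot(βl) = −jZ_0/tan(βl)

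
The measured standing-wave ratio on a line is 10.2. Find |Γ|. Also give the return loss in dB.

|Γ| ≈ 0.821; return loss ≈ 1.71 dB

|Γ| = (S − 1)/(S + 1) = (10.2 − 1)/(10.2 + 1) = 9.2/11.2
RL = −20·log₁₀|Γ| = −20·log₁₀(0.821)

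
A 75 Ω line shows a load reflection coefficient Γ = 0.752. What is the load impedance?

Z_L ≈ 530 Ω

Z_L = Z_0·(1 + Γ)/(1 − Γ) = 75·(1.75)/(0.248)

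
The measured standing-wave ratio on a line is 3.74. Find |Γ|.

|Γ| ≈ 0.578

|Γ| = (S − 1)/(S + 1) = (3.74 − 1)/(3.74 + 1) = 2.74/4.74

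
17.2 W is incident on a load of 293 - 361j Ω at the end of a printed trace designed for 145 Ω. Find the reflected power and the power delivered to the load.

|Γ| = |(148 − j361)/(438 − j361)| = 0.687
|Γ|² = 0.473
P_refl = |Γ|²·P_inc = 8.13 W, P_del = (1 − |Γ|²)·P_inc = 9.07 W

P_reflected ≈ 8.13 W; P_delivered ≈ 9.07 W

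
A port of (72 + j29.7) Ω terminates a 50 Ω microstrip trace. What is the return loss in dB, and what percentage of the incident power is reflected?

RL ≈ 10.6 dB; 8.66% of incident power reflected

Γ = (22 + j29.7)/(122 + j29.7), |Γ| = 0.294
RL = −20·log₁₀(0.294) = 10.6 dB
P_refl/P_inc = |Γ|² = 0.0866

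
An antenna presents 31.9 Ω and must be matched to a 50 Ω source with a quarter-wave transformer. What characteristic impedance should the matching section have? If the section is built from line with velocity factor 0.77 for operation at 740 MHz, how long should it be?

Z_qwt ≈ 39.9 Ω; length ≈ 7.8 cm

Z_qwt = √(Z_0·R_L) = √(50 × 31.9) = √1595
λ = 0.77·c/f = 0.312 m, so l = λ/4 = 0.078 m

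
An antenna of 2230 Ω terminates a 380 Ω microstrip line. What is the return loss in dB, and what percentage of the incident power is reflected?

RL ≈ 2.99 dB; 50.2% of incident power reflected

Γ = (2230 − 380)/(2230 + 380) = 0.709
RL = −20·log₁₀(0.709) = 2.99 dB
P_refl/P_inc = |Γ|² = 0.502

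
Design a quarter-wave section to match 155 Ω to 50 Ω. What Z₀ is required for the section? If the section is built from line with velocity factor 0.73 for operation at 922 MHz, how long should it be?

Z_qwt ≈ 88 Ω; length ≈ 5.94 cm

Z_qwt = √(Z_0·R_L) = √(50 × 155) = √7750
λ = 0.73·c/f = 0.238 m, so l = λ/4 = 0.0594 m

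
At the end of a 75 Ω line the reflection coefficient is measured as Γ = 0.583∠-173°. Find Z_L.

Z_L ≈ 19.8 − j4.27 Ω

Z_L = Z_0·(1 + Γ)/(1 − Γ) = 75·(0.421 − j0.071)/(1.58 + j0.071)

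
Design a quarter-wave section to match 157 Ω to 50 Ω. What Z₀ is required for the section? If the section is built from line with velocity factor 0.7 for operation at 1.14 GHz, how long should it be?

Z_qwt ≈ 88.6 Ω; length ≈ 4.61 cm

Z_qwt = √(Z_0·R_L) = √(50 × 157) = √7850
λ = 0.7·c/f = 0.184 m, so l = λ/4 = 0.0461 m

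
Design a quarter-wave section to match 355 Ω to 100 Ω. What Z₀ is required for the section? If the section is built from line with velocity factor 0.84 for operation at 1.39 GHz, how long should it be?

Z_qwt = √(Z_0·R_L) = √(100 × 355) = √35500
λ = 0.84·c/f = 0.181 m, so l = λ/4 = 0.0453 m

Z_qwt ≈ 188 Ω; length ≈ 4.53 cm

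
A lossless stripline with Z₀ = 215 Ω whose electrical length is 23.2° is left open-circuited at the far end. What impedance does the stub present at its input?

Z_in ≈ −j502 Ω

tan(βl) = 0.429
For an open-circuited stub, Z_in = −jZ_0·cot(βl) = −jZ_0/tan(βl)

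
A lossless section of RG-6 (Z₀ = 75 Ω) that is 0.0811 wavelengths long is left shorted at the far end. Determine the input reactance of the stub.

X_in ≈ 41.9 Ω (inductive)

βl = 2π × 0.0811 = 29.2°
tan(βl) = 0.559
For a shorted stub, Z_in = jZ_0·tan(βl)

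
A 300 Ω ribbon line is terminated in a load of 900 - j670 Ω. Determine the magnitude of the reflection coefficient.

|Γ| ≈ 0.654

Γ = (Z_L − Z_0)/(Z_L + Z_0) = (600 − j670)/(1200 − j670)
|Γ| = 899/1370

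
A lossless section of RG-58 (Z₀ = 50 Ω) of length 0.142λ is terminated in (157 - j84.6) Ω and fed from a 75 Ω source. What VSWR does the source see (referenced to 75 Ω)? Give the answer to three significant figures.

βl = 2π × 0.142 = 51.1°
tan(βl) = 1.24
Z_in = Z_0·(Z_L + jZ_0·tanβl)/(Z_0 + jZ_L·tanβl) = 16.1 − j27.5 Ω
Γ_s = (Z_in − Z_s)/(Z_in + Z_s) = (-58.9 − j27.5)/(91.1 − j27.5), |Γ_s| = 0.683
VSWR = (1 + |Γ_s|)/(1 − |Γ_s|)

VSWR ≈ 5.31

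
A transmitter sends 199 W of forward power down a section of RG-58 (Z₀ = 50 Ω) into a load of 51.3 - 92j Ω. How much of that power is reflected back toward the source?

P_reflected ≈ 90 W

|Γ| = |(1.3 − j92)/(101.3 − j92)| = 0.672
|Γ|² = 0.452
P_refl = |Γ|²·P_inc = 90 W, P_del = (1 − |Γ|²)·P_inc = 109 W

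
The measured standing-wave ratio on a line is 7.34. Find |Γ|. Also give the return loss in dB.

|Γ| ≈ 0.76; return loss ≈ 2.38 dB

|Γ| = (S − 1)/(S + 1) = (7.34 − 1)/(7.34 + 1) = 6.34/8.34
RL = −20·log₁₀|Γ| = −20·log₁₀(0.76)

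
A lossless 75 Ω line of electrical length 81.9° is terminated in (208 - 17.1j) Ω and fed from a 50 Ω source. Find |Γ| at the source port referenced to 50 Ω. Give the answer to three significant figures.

|Γ| ≈ 0.309

tan(βl) = 7.03
Z_in = Z_0·(Z_L + jZ_0·tanβl)/(Z_0 + jZ_L·tanβl) = 27.1 − j7.05 Ω
Γ_s = (Z_in − Z_s)/(Z_in + Z_s) = (-22.9 − j7.05)/(77.1 − j7.05), |Γ_s| = 0.309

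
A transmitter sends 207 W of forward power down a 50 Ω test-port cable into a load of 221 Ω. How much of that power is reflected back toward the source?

P_reflected ≈ 82.4 W

Γ = (221 − 50)/(221 + 50) = 0.631
|Γ|² = 0.398
P_refl = |Γ|²·P_inc = 82.4 W, P_del = (1 − |Γ|²)·P_inc = 125 W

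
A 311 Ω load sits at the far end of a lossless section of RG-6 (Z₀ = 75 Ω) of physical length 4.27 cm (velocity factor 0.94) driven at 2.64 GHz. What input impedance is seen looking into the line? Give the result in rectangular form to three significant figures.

λ = v/f = 0.94·c / 2.64 GHz = 0.107 m
βl = 2π·l/λ = 2π × 0.4 = 144°
tan(βl) = tan(144°) = -0.729
Z_in = Z_0·(Z_L + jZ_0·tanβl)/(Z_0 + jZ_L·tanβl)
     = 75·(311 − j54.7)/(75 − j227)

Z_in ≈ 47 + j87.3 Ω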